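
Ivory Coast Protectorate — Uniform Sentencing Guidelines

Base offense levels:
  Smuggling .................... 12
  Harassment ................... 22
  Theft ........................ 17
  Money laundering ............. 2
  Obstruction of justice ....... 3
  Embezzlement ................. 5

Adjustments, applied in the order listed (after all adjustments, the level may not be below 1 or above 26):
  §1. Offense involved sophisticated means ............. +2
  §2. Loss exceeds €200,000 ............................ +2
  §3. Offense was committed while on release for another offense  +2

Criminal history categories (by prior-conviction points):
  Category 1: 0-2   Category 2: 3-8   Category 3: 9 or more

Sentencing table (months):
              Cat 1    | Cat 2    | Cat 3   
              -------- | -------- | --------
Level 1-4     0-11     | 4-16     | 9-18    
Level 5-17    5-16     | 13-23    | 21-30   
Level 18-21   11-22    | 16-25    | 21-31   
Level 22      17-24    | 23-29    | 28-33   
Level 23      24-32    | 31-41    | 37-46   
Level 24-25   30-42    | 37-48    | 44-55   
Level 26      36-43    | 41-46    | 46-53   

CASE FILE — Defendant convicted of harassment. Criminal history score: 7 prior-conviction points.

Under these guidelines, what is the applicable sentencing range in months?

Base offense level for harassment: 22.
Final offense level: 22.
Criminal history: 7 prior points → Category 2 (3-8).
Level 22 falls in the 22 band.
Grid: Level 22 × Category 2 = 23-29 months.

23-29 months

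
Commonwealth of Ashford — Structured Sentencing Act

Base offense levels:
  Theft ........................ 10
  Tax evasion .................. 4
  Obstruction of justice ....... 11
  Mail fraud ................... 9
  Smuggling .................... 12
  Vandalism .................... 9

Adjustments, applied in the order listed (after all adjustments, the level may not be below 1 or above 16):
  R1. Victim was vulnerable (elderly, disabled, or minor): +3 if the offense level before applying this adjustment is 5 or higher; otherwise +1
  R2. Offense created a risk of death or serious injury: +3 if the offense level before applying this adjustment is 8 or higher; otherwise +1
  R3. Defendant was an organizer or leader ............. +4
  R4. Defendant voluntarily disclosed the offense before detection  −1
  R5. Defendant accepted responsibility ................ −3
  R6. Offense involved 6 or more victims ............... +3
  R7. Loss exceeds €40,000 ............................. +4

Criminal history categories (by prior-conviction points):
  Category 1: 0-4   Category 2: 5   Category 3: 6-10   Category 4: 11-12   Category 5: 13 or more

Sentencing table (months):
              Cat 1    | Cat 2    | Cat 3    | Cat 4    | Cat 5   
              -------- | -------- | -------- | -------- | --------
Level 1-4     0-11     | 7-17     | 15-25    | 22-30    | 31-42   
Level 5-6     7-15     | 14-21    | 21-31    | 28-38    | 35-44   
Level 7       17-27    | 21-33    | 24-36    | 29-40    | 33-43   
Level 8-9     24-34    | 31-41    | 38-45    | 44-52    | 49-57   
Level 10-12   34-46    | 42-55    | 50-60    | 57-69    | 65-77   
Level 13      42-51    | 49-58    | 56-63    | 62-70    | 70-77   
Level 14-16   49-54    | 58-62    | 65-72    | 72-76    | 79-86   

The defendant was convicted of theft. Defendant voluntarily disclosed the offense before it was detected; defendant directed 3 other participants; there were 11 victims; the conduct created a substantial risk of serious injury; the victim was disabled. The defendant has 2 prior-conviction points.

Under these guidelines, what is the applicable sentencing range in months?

Base offense level for theft: 10.
R1 applies (level before this adjustment is 10 ≥ 5, so +3): 10 + 3 = 13.
R2 applies (level before this adjustment is 13 ≥ 8, so +3): 13 + 3 = 16.
R3 applies: 16 + 4 = 20.
R4 applies: 20 − 1 = 19.
R5 does not apply.
R6 applies: 19 + 3 = 22.
Level 22 exceeds the maximum of 16; capped at 16.
Final offense level: 16.
Criminal history: 2 prior points → Category 1 (0-4).
Level 16 falls in the 14-16 band.
Grid: Level 14-16 × Category 1 = 49-54 months.

49-54 months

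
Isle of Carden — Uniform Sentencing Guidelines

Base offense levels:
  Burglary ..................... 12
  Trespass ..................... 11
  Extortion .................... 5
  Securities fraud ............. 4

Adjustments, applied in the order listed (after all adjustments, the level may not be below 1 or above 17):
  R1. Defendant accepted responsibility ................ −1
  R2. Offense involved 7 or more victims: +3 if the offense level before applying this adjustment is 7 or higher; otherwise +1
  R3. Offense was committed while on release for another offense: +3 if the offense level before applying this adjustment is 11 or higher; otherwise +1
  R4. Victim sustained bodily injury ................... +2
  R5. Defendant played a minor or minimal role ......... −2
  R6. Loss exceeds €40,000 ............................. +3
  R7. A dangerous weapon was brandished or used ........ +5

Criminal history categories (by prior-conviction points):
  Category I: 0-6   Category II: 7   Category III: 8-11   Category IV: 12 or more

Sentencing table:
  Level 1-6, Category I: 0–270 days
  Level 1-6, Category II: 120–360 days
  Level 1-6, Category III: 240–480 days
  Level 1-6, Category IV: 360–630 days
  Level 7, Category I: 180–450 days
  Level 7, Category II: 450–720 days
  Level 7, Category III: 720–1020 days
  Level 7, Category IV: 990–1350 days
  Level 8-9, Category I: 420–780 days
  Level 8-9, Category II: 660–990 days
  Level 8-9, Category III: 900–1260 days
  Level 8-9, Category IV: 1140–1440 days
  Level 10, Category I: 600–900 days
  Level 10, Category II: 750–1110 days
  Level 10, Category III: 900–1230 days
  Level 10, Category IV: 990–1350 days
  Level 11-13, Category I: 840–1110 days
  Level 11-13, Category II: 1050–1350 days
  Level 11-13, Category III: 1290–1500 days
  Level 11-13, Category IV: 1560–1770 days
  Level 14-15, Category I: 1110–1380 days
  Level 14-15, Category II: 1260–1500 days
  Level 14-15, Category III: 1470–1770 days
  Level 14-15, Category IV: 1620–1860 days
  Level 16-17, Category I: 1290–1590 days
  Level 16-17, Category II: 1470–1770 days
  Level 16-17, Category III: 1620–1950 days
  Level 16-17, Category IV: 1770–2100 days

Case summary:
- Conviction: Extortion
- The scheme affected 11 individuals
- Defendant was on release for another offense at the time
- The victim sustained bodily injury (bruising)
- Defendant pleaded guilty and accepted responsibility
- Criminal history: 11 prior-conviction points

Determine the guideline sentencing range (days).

Base offense level for extortion: 5.
R1 applies: 5 − 1 = 4.
R2 applies (level before this adjustment is 4 < 7, so +1): 4 + 1 = 5.
R3 applies (level before this adjustment is 5 < 11, so +1): 5 + 1 = 6.
R4 applies: 6 + 2 = 8.
R7 does not apply.
Final offense level: 8.
Criminal history: 11 prior points → Category III (8-11).
Level 8 falls in the 8-9 band.
Grid: Level 8-9 × Category III = 900-1260 days.

900-1260 days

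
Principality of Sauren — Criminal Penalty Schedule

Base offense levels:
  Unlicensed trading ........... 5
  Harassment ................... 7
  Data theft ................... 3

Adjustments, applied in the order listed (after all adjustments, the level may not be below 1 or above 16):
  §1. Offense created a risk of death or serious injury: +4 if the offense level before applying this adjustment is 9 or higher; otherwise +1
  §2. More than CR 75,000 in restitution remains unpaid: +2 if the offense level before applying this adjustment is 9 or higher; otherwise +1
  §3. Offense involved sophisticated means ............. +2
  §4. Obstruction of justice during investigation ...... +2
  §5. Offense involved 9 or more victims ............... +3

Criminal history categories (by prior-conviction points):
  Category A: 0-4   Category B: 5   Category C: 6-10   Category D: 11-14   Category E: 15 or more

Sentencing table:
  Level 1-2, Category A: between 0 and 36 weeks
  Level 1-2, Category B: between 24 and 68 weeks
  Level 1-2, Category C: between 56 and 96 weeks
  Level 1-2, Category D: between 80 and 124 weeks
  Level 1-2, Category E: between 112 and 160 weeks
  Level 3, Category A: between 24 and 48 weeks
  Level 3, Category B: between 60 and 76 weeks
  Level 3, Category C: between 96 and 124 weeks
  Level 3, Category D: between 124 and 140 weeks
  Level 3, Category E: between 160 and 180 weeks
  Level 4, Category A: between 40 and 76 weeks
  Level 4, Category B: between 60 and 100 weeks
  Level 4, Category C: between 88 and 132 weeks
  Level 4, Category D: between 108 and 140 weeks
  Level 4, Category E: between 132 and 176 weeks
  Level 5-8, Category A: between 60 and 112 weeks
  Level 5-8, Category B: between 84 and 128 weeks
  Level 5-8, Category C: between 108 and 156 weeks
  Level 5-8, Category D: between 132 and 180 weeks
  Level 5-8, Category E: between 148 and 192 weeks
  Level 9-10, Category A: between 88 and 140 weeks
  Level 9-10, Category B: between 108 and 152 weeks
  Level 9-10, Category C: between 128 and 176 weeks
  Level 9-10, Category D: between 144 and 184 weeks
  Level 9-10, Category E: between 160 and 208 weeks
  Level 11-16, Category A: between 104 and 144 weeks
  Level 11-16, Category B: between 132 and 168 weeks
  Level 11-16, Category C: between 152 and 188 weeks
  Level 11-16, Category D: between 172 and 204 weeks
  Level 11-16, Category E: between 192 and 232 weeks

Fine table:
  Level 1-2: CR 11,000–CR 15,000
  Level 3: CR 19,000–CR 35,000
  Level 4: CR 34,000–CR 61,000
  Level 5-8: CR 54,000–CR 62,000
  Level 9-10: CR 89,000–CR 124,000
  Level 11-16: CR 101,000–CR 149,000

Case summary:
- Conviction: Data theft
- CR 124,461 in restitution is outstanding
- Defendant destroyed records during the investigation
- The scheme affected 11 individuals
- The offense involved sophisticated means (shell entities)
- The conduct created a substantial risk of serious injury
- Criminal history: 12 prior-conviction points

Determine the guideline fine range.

CR 101,000–CR 149,000

Base offense level for data theft: 3.
§1 applies (level before this adjustment is 3 < 9, so +1): 3 + 1 = 4.
§2 applies (level before this adjustment is 4 < 9, so +1): 4 + 1 = 5.
§3 applies: 5 + 2 = 7.
§4 applies: 7 + 2 = 9.
§5 applies: 9 + 3 = 12.
Final offense level: 12.
Level 12 falls in the 11-16 band.
Fine table: Level 11-16 → CR 101,000–CR 149,000.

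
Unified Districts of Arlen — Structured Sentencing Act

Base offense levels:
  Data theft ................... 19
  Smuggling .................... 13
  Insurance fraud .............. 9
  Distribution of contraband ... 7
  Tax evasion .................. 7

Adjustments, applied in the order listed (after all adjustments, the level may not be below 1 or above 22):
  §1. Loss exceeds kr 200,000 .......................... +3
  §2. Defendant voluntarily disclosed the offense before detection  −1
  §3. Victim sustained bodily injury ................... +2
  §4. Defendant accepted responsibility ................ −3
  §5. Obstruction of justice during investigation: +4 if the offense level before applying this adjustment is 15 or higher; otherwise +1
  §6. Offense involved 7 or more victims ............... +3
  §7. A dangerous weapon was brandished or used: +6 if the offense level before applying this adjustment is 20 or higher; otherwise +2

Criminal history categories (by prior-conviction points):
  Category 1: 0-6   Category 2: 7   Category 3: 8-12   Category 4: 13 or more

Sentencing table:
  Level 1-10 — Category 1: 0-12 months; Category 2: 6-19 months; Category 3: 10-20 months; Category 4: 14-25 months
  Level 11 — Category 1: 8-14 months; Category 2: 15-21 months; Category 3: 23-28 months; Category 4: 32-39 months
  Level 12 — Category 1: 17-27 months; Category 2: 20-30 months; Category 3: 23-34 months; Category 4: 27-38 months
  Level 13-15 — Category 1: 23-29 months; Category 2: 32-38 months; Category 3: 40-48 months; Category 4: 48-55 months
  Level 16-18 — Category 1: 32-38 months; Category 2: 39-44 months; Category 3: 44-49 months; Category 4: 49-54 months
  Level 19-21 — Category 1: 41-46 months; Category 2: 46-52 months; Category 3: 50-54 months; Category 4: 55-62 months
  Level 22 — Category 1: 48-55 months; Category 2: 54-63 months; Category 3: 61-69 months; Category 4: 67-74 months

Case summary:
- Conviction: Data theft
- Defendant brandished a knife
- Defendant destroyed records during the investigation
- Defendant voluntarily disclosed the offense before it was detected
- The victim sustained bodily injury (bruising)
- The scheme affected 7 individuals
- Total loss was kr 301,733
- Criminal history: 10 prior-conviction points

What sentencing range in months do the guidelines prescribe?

61-69 months

Base offense level for data theft: 19.
§1 applies: 19 + 3 = 22.
§2 applies: 22 − 1 = 21.
§3 applies: 21 + 2 = 23.
§5 applies (level before this adjustment is 23 ≥ 15, so +4): 23 + 4 = 27.
§6 applies: 27 + 3 = 30.
§7 applies (level before this adjustment is 30 ≥ 20, so +6): 30 + 6 = 36.
Level 36 exceeds the maximum of 22; capped at 22.
Final offense level: 22.
Criminal history: 10 prior points → Category 3 (8-12).
Level 22 falls in the 22 band.
Grid: Level 22 × Category 3 = 61-69 months.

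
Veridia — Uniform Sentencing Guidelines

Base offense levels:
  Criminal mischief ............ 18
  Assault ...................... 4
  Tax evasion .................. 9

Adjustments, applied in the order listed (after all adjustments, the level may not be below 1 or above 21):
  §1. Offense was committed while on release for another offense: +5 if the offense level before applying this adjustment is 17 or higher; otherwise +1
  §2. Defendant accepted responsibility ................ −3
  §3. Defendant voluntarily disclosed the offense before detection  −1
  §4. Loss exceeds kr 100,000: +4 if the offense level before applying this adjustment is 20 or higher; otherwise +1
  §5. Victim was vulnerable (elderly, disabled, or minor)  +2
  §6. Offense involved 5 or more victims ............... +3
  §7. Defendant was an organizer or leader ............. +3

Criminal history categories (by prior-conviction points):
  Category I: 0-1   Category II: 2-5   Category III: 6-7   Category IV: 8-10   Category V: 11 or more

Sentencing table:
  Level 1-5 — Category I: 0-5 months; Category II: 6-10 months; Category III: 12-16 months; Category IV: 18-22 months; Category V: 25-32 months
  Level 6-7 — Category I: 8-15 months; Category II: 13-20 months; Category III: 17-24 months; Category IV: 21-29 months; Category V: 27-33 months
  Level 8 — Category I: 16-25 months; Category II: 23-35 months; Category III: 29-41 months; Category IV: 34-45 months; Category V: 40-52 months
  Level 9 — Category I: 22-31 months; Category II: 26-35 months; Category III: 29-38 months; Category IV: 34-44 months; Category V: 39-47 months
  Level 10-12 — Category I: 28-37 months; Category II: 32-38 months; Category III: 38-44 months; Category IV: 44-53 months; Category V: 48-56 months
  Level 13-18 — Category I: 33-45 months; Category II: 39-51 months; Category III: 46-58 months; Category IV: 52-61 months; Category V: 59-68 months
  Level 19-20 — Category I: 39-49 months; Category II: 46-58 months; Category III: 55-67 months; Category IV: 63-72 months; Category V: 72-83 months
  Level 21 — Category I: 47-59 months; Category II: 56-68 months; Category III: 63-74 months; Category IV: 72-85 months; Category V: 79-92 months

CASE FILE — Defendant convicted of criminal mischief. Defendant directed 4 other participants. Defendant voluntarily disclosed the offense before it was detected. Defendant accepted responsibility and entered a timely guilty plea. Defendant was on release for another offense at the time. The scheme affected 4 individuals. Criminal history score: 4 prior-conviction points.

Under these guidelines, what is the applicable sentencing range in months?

Base offense level for criminal mischief: 18.
§1 applies (level before this adjustment is 18 ≥ 17, so +5): 18 + 5 = 23.
§2 applies: 23 − 3 = 20.
§3 applies: 20 − 1 = 19.
§4 does not apply.
§5 does not apply.
§6 does not apply.
§7 applies: 19 + 3 = 22.
Level 22 exceeds the maximum of 21; capped at 21.
Final offense level: 21.
Criminal history: 4 prior points → Category II (2-5).
Level 21 falls in the 21 band.
Grid: Level 21 × Category II = 56-68 months.

56-68 months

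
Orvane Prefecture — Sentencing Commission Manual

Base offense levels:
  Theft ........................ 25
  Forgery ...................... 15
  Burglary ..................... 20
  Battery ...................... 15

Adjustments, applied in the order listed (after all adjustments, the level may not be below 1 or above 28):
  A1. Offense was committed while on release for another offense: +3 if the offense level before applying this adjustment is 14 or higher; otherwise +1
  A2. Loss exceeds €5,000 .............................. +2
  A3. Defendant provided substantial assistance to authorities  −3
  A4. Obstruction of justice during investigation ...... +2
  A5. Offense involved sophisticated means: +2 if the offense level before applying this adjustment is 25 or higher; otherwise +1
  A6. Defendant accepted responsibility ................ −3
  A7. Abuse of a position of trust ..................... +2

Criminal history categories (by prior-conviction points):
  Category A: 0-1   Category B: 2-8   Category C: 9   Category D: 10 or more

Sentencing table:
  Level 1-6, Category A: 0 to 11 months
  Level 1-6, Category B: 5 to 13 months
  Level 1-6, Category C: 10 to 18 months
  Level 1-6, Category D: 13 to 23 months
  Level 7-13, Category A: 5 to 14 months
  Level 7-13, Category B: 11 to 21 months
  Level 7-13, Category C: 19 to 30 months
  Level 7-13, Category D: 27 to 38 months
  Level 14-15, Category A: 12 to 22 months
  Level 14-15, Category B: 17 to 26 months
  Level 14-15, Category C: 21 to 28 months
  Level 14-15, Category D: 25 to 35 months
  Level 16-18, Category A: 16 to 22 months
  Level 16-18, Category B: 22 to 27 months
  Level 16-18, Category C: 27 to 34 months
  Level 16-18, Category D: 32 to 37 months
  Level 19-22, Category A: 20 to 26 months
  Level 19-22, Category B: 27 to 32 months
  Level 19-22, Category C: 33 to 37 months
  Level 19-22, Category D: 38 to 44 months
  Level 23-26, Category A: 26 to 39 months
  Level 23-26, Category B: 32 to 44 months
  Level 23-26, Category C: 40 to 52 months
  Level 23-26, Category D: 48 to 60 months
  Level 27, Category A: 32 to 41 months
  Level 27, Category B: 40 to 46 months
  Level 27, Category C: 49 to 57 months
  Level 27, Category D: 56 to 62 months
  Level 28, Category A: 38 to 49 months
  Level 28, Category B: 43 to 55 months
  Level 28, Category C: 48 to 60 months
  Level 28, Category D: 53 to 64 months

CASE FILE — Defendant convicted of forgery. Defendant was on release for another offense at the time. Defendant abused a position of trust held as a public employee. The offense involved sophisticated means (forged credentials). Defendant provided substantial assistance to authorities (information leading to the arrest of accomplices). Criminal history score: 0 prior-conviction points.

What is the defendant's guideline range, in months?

16-22 months

Base offense level for forgery: 15.
A1 applies (level before this adjustment is 15 ≥ 14, so +3): 15 + 3 = 18.
A3 applies: 18 − 3 = 15.
A4 does not apply.
A5 applies (level before this adjustment is 15 < 25, so +1): 15 + 1 = 16.
A7 applies: 16 + 2 = 18.
Final offense level: 18.
Criminal history: 0 prior points → Category A (0-1).
Level 18 falls in the 16-18 band.
Grid: Level 16-18 × Category A = 16-22 months.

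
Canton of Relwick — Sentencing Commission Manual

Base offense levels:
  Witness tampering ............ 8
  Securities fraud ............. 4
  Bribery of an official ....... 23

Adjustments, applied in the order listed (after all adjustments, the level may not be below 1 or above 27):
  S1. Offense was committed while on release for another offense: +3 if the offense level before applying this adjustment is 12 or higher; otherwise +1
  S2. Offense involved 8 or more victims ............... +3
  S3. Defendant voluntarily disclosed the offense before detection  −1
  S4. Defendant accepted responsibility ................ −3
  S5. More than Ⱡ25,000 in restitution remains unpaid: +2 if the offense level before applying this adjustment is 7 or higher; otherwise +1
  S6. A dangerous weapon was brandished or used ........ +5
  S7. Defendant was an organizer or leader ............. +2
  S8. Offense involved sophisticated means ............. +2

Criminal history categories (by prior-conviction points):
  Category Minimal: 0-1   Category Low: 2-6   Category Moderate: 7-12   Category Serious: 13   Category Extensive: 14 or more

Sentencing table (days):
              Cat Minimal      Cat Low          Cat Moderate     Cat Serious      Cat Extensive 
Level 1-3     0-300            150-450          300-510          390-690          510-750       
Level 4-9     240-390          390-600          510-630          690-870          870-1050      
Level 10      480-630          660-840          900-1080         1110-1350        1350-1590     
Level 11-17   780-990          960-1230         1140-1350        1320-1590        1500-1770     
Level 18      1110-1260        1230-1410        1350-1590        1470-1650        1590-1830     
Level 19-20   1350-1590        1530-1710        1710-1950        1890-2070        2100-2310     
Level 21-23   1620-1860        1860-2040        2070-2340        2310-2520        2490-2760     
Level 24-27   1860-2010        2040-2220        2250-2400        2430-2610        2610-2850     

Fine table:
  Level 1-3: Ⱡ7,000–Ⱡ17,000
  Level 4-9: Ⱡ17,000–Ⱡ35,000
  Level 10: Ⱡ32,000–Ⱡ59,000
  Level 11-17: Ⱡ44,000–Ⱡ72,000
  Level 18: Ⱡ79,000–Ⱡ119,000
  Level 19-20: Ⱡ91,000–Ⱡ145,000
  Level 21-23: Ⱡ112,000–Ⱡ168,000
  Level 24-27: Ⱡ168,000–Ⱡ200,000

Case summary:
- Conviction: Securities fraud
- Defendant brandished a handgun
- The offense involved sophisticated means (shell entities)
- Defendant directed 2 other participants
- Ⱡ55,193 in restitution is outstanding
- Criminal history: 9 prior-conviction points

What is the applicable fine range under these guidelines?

Ⱡ44,000–Ⱡ72,000

Base offense level for securities fraud: 4.
S3 does not apply.
S5 applies (level before this adjustment is 4 < 7, so +1): 4 + 1 = 5.
S6 applies: 5 + 5 = 10.
S7 applies: 10 + 2 = 12.
S8 applies: 12 + 2 = 14.
Final offense level: 14.
Level 14 falls in the 11-17 band.
Fine table: Level 11-17 → Ⱡ44,000–Ⱡ72,000.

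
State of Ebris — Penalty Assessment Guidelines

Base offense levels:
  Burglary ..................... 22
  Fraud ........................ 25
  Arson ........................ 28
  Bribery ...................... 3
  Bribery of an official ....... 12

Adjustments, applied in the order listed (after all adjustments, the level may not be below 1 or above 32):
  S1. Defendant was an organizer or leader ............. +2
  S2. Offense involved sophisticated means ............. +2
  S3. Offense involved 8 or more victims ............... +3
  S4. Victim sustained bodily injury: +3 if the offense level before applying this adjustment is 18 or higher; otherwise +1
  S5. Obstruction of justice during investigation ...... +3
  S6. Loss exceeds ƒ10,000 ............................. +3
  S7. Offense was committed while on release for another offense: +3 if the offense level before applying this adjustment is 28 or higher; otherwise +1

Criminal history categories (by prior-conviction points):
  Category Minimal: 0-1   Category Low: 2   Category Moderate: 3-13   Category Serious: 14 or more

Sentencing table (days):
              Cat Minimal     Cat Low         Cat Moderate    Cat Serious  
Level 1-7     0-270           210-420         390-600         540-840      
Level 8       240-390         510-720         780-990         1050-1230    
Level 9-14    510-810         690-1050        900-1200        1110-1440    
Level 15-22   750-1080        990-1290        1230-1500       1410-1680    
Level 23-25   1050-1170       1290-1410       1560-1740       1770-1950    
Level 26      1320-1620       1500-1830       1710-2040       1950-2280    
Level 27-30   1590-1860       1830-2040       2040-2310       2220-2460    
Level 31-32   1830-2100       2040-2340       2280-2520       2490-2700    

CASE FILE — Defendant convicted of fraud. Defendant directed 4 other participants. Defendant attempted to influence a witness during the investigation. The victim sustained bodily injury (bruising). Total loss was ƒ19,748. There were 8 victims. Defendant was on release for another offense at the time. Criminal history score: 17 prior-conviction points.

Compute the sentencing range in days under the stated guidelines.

2490-2700 days

Base offense level for fraud: 25.
S1 applies: 25 + 2 = 27.
S3 applies: 27 + 3 = 30.
S4 applies (level before this adjustment is 30 ≥ 18, so +3): 30 + 3 = 33.
S5 applies: 33 + 3 = 36.
S6 applies: 36 + 3 = 39.
S7 applies (level before this adjustment is 39 ≥ 28, so +3): 39 + 3 = 42.
Level 42 exceeds the maximum of 32; capped at 32.
Final offense level: 32.
Criminal history: 17 prior points → Category Serious (14+).
Level 32 falls in the 31-32 band.
Grid: Level 31-32 × Category Serious = 2490-2700 days.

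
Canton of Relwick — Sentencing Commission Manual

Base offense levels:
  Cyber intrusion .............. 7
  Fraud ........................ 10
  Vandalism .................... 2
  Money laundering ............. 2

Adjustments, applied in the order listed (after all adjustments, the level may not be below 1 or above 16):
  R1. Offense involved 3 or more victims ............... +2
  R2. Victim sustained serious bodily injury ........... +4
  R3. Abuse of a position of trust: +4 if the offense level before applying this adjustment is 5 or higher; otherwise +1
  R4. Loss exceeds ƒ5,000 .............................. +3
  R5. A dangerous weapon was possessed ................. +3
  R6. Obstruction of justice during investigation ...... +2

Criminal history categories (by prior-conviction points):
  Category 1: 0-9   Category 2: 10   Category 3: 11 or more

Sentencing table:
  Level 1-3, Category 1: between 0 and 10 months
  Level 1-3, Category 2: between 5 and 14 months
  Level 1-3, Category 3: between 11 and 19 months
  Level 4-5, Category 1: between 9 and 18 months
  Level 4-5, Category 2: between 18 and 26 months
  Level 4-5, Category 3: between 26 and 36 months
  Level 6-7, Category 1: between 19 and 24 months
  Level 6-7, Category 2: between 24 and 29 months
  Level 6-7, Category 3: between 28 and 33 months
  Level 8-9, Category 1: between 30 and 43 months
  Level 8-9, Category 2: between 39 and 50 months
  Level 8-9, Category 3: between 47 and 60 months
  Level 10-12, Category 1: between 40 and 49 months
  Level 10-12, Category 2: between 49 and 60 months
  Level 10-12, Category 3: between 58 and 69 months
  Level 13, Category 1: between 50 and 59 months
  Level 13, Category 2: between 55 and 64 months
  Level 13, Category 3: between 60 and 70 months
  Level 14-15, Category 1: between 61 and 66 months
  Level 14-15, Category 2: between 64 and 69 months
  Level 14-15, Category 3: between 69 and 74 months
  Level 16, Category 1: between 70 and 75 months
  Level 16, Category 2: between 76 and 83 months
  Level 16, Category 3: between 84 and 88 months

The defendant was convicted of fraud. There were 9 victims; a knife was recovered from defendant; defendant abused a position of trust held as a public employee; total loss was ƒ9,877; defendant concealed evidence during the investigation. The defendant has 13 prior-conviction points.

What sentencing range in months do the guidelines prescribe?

Base offense level for fraud: 10.
R1 applies: 10 + 2 = 12.
R2 does not apply.
R3 applies (level before this adjustment is 12 ≥ 5, so +4): 12 + 4 = 16.
R4 applies: 16 + 3 = 19.
R5 applies: 19 + 3 = 22.
R6 applies: 22 + 2 = 24.
Level 24 exceeds the maximum of 16; capped at 16.
Final offense level: 16.
Criminal history: 13 prior points → Category 3 (11+).
Level 16 falls in the 16 band.
Grid: Level 16 × Category 3 = 84-88 months.

84-88 months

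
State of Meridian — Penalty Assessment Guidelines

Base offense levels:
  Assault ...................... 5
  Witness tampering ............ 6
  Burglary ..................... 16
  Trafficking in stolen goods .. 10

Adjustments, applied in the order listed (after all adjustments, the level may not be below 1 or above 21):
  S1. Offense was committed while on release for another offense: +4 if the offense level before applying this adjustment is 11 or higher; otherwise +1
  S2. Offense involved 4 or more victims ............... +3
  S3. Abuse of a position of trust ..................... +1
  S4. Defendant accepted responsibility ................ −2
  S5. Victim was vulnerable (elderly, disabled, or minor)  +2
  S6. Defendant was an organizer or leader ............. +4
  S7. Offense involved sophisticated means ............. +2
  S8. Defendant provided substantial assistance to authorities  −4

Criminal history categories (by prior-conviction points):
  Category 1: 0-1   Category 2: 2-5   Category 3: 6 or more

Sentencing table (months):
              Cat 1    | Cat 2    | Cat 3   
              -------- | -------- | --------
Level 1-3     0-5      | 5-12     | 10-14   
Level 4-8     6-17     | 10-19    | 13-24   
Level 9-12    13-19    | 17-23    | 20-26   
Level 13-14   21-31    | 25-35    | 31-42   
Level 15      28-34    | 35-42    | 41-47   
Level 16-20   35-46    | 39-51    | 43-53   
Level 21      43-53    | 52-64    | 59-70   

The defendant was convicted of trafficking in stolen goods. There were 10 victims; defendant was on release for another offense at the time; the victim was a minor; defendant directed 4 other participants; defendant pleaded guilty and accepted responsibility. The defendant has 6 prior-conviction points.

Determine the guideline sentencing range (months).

43-53 months

Base offense level for trafficking in stolen goods: 10.
S1 applies (level before this adjustment is 10 < 11, so +1): 10 + 1 = 11.
S2 applies: 11 + 3 = 14.
S4 applies: 14 − 2 = 12.
S5 applies: 12 + 2 = 14.
S6 applies: 14 + 4 = 18.
S7 does not apply.
S8 does not apply.
Final offense level: 18.
Criminal history: 6 prior points → Category 3 (6+).
Level 18 falls in the 16-20 band.
Grid: Level 16-20 × Category 3 = 43-53 months.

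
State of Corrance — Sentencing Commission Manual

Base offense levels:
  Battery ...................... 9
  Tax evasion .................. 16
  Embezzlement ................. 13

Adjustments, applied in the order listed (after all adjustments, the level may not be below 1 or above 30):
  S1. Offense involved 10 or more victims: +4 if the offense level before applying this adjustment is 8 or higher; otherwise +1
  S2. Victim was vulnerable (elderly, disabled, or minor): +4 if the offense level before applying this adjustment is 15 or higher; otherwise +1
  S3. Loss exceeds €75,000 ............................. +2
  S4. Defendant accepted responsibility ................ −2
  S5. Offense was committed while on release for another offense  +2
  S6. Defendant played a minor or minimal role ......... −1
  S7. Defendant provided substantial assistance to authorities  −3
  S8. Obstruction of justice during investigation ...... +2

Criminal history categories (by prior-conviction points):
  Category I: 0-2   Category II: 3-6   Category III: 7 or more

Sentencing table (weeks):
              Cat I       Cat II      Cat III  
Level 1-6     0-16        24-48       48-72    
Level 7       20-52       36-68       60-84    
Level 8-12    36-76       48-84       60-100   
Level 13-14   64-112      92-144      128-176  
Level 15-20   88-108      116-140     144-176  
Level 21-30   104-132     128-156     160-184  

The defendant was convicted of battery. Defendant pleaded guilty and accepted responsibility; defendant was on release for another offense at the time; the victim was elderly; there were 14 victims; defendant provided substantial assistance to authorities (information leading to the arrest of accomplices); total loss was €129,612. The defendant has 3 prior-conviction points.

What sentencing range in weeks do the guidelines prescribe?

92-144 weeks

Base offense level for battery: 9.
S1 applies (level before this adjustment is 9 ≥ 8, so +4): 9 + 4 = 13.
S2 applies (level before this adjustment is 13 < 15, so +1): 13 + 1 = 14.
S3 applies: 14 + 2 = 16.
S4 applies: 16 − 2 = 14.
S5 applies: 14 + 2 = 16.
S7 applies: 16 − 3 = 13.
S8 does not apply.
Final offense level: 13.
Criminal history: 3 prior points → Category II (3-6).
Level 13 falls in the 13-14 band.
Grid: Level 13-14 × Category II = 92-144 weeks.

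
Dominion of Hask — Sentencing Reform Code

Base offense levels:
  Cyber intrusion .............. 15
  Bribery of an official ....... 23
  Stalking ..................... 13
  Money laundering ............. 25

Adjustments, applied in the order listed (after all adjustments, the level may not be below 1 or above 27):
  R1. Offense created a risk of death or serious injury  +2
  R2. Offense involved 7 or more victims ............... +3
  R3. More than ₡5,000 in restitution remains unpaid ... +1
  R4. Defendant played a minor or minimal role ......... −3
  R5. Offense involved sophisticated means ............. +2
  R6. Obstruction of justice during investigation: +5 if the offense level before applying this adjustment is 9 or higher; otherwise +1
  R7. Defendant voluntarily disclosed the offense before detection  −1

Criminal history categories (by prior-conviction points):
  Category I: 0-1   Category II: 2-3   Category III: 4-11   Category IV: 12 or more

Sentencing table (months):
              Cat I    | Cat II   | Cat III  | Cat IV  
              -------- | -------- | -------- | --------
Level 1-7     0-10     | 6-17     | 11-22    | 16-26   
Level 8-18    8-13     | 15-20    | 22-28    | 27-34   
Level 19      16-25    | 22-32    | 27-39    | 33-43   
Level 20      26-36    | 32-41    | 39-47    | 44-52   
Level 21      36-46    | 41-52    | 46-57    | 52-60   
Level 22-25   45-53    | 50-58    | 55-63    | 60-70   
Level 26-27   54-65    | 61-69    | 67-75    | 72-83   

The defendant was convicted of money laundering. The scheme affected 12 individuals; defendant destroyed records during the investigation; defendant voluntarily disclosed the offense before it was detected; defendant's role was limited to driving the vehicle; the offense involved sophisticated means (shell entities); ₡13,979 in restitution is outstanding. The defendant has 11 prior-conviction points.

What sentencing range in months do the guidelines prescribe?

67-75 months

Base offense level for money laundering: 25.
R1 does not apply.
R2 applies: 25 + 3 = 28.
R3 applies: 28 + 1 = 29.
R4 applies: 29 − 3 = 26.
R5 applies: 26 + 2 = 28.
R6 applies (level before this adjustment is 28 ≥ 9, so +5): 28 + 5 = 33.
R7 applies: 33 − 1 = 32.
Level 32 exceeds the maximum of 27; capped at 27.
Final offense level: 27.
Criminal history: 11 prior points → Category III (4-11).
Level 27 falls in the 26-27 band.
Grid: Level 26-27 × Category III = 67-75 months.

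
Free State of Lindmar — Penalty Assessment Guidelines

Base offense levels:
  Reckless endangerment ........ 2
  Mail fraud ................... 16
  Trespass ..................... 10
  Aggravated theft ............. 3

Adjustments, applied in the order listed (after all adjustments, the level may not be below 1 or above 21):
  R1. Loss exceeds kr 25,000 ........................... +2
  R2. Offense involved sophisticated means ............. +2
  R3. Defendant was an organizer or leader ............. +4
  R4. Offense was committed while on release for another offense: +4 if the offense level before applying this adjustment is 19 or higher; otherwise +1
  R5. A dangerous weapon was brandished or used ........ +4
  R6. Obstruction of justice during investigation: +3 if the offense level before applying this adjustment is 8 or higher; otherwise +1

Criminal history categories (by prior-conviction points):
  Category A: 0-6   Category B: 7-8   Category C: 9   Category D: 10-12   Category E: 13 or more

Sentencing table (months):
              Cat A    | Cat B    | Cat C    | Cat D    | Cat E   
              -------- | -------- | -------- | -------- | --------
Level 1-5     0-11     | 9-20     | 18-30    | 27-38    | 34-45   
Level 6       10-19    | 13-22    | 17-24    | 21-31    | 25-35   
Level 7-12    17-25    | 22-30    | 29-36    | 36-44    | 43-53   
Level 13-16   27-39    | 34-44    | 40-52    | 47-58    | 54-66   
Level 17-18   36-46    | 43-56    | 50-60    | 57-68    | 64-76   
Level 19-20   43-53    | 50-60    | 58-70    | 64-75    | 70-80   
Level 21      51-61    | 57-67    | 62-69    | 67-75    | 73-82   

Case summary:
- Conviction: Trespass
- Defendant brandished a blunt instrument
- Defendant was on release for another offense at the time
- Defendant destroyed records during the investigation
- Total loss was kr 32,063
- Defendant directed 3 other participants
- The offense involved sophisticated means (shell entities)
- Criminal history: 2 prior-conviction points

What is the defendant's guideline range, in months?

Base offense level for trespass: 10.
R1 applies: 10 + 2 = 12.
R2 applies: 12 + 2 = 14.
R3 applies: 14 + 4 = 18.
R4 applies (level before this adjustment is 18 < 19, so +1): 18 + 1 = 19.
R5 applies: 19 + 4 = 23.
R6 applies (level before this adjustment is 23 ≥ 8, so +3): 23 + 3 = 26.
Level 26 exceeds the maximum of 21; capped at 21.
Final offense level: 21.
Criminal history: 2 prior points → Category A (0-6).
Level 21 falls in the 21 band.
Grid: Level 21 × Category A = 51-61 months.

51-61 months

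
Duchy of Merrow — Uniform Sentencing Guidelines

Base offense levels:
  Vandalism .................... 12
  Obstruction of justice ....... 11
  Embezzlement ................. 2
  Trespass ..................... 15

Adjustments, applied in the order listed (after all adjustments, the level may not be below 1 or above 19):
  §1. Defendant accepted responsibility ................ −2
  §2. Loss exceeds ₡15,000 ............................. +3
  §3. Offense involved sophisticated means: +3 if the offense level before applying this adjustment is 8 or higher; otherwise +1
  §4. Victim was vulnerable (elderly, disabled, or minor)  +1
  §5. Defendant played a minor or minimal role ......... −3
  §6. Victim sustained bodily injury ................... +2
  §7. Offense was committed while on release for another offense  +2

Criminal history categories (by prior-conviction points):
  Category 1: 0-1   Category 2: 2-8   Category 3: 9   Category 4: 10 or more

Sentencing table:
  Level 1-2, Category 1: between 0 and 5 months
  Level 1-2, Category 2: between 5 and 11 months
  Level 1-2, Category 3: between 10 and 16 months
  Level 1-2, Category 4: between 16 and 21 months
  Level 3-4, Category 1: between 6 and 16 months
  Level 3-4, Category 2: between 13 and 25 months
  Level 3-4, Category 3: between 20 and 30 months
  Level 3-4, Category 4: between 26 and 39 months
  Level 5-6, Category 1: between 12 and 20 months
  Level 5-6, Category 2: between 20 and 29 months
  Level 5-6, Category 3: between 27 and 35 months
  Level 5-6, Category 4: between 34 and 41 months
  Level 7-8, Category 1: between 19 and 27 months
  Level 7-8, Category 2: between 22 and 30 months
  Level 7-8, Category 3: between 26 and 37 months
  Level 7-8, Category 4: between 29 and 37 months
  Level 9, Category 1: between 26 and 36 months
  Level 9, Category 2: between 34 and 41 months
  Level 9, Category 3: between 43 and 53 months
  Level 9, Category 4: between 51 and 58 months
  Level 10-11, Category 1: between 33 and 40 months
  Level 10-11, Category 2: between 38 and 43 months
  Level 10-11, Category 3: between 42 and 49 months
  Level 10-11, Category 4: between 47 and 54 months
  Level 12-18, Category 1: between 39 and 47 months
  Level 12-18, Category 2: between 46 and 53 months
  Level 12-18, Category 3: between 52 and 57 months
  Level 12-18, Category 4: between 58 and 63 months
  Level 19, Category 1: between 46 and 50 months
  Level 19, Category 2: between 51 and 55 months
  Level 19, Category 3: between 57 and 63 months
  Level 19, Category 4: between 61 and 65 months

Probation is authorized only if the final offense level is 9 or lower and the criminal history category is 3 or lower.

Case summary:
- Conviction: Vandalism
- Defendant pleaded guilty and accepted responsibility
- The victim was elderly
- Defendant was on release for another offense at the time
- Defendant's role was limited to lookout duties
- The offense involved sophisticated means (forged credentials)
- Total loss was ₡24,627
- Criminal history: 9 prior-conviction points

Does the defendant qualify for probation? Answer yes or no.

Base offense level for vandalism: 12.
§1 applies: 12 − 2 = 10.
§2 applies: 10 + 3 = 13.
§3 applies (level before this adjustment is 13 ≥ 8, so +3): 13 + 3 = 16.
§4 applies: 16 + 1 = 17.
§5 applies: 17 − 3 = 14.
§7 applies: 14 + 2 = 16.
Final offense level: 16.
Criminal history: 9 prior points → Category 3 (9).
Level 16 falls in the 12-18 band.
Grid: Level 12-18 × Category 3 = 52-57 months.
Probation check: level 16 > 9 and category 3 ≤ 3 → not eligible.

No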